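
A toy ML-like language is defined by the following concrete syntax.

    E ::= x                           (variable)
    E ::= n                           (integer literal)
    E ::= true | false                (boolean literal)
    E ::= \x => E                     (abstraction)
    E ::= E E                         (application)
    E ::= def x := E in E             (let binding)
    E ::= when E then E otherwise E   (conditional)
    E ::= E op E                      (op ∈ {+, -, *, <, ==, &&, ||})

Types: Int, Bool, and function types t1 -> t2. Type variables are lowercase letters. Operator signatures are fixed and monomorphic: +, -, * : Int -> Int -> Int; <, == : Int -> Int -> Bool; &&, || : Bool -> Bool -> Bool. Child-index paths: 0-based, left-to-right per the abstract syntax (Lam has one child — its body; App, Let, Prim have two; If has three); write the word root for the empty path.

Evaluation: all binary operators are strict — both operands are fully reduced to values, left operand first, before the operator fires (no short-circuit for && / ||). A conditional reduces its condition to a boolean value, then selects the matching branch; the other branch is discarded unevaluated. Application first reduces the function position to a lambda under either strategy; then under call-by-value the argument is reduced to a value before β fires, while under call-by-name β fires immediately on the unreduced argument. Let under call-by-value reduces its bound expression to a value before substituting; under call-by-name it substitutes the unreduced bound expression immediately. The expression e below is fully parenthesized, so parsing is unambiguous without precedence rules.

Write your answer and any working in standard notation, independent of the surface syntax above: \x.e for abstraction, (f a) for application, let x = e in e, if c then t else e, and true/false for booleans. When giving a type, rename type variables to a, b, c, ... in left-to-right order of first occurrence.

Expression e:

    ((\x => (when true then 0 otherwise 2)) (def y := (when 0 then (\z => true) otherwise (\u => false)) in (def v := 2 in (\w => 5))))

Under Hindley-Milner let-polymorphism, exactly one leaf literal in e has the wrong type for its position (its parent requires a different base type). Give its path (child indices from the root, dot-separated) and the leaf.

Derivation:
  unify Bool ~ Bool
  unify Int ~ Int
\x._ : a -> Int
  unify Int ~ Bool
  FAIL: mismatch Int ~ Bool

Answer: 1.0.0 : 0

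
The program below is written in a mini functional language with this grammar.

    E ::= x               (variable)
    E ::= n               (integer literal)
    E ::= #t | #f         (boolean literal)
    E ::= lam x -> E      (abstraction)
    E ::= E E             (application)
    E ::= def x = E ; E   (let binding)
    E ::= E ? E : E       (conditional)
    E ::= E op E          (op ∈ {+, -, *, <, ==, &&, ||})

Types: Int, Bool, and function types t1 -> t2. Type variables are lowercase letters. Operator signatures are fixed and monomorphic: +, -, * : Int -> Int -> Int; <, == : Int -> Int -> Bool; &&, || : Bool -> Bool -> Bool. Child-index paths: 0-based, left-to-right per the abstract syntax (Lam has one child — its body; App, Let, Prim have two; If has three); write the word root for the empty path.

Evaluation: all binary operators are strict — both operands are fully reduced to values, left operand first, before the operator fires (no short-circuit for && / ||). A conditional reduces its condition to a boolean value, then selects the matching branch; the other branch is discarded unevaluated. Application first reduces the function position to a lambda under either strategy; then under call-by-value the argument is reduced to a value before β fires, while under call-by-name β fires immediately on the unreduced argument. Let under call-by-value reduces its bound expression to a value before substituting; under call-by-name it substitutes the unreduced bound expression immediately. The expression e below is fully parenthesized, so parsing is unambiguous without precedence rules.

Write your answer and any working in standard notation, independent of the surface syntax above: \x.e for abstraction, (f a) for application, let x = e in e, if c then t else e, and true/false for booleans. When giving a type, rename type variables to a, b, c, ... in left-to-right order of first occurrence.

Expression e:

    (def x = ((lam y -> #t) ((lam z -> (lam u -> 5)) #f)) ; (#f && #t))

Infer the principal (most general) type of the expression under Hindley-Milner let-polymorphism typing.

Answer: Bool

Derivation:
\y._ : a -> Bool
\u._ : c -> Int
\z._ : b -> c -> Int
  unify b -> c -> Int ~ Bool -> d
  unify b ~ Bool
  unify c -> Int ~ d
_ _ : c -> Int
  unify a -> Bool ~ (c -> Int) -> e
  unify a ~ c -> Int
  unify Bool ~ e
_ _ : Bool
let x : Bool
  unify Bool ~ Bool
  unify Bool ~ Bool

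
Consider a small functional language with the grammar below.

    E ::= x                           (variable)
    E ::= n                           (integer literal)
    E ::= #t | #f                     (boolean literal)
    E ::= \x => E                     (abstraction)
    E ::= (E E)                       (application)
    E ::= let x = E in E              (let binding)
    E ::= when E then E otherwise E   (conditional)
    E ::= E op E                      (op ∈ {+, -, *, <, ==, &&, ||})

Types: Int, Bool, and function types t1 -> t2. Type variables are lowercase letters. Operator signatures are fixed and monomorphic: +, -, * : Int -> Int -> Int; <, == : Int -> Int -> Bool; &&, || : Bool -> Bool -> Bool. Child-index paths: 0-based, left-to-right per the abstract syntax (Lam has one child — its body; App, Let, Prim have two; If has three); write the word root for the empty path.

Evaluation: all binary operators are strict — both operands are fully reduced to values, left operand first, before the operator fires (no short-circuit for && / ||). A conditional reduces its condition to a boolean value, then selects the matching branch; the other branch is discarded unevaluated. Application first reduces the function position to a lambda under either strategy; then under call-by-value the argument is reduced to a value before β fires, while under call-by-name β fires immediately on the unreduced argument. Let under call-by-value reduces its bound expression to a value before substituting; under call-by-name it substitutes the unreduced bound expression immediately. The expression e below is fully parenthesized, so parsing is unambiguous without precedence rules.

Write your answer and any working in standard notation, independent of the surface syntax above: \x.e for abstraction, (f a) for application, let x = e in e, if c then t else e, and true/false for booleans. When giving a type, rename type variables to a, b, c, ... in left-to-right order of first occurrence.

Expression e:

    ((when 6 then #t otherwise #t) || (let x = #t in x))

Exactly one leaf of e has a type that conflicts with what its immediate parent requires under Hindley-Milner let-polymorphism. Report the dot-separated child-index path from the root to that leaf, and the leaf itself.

Derivation:
  unify Int ~ Bool
  FAIL: mismatch Int ~ Bool

Answer: 0.0 : 6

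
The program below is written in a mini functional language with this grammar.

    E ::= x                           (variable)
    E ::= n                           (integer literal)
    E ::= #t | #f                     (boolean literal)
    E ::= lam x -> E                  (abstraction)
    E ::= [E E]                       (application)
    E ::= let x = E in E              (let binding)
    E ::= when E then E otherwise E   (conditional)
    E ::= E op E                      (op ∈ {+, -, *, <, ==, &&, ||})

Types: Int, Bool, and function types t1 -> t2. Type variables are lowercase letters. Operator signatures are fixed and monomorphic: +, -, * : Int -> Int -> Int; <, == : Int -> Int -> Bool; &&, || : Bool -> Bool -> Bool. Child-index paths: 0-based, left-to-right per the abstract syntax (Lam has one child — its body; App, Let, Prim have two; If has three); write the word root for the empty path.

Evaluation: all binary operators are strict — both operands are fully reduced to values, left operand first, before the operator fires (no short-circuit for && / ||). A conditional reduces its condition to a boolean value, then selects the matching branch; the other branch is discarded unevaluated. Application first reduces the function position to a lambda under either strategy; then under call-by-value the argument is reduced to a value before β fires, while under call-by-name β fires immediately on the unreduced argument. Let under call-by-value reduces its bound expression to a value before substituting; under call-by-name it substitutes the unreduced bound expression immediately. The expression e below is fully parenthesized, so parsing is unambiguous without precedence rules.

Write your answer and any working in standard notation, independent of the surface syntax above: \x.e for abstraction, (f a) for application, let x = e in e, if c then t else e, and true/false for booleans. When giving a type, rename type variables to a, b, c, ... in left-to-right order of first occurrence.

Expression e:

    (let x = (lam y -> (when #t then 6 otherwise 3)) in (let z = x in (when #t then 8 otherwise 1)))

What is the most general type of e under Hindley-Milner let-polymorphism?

Answer: Int

Working:
  unify Bool ~ Bool
  unify Int ~ Int
\y._ : a -> Int
let x : forall. a -> Int
x : b -> Int
let z : forall. b -> Int
  unify Bool ~ Bool
  unify Int ~ Int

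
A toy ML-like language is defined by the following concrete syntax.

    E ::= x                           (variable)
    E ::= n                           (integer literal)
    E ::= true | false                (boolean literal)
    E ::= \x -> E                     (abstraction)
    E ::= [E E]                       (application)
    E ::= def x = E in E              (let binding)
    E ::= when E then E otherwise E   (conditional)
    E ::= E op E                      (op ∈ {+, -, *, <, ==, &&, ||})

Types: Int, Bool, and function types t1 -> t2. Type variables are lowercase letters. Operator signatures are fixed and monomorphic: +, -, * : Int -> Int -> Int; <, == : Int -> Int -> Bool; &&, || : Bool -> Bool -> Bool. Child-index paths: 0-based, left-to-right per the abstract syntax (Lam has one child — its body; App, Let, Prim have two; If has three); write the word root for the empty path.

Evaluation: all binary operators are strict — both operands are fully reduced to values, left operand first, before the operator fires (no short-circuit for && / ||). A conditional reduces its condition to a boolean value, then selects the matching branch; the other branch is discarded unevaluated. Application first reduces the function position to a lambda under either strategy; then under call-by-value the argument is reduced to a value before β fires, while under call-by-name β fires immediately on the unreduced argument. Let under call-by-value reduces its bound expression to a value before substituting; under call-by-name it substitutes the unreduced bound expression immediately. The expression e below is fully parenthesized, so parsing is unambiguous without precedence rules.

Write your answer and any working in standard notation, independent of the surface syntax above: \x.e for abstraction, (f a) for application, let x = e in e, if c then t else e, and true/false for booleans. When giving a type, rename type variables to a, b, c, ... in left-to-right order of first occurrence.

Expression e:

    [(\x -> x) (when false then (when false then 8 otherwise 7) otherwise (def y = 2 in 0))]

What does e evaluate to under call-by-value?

Answer: 0

Derivation:
step 0: ((\x.x) (if false then (if false then 8 else 7) else (let y = 2 in 0)))
step 1: [if@1] ((\x.x) (let y = 2 in 0))
step 2: [let@1] ((\x.x) 0)
step 3: [beta@root] 0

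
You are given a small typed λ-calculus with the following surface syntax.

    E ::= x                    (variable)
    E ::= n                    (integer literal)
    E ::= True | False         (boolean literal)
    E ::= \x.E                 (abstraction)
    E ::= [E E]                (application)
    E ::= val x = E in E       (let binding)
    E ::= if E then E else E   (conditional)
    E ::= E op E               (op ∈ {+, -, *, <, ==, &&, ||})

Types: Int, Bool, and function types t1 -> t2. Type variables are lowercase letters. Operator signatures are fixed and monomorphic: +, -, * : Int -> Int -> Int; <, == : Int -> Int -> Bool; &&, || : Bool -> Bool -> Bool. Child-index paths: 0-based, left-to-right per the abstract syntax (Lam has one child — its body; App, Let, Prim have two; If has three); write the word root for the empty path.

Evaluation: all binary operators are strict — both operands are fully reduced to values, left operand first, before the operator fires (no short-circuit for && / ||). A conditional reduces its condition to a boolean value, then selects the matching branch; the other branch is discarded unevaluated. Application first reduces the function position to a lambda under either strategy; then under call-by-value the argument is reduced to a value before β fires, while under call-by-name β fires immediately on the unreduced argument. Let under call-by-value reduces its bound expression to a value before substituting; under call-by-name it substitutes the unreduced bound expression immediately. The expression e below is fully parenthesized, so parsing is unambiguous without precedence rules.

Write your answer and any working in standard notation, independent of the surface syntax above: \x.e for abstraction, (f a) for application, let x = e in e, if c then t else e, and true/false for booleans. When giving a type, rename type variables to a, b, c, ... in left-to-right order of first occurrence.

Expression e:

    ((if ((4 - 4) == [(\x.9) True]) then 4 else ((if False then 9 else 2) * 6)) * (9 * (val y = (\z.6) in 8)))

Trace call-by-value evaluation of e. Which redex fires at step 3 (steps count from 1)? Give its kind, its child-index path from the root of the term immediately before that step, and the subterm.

Working:
step 0: ((if ((4 - 4) == ((\x.9) true)) then 4 else ((if false then 9 else 2) * 6)) * (9 * (let y = (\z.6) in 8)))
step 1: [delta@0.0.0] ((if (0 == ((\x.9) true)) then 4 else ((if false then 9 else 2) * 6)) * (9 * (let y = (\z.6) in 8)))
step 2: [beta@0.0.1] ((if (0 == 9) then 4 else ((if false then 9 else 2) * 6)) * (9 * (let y = (\z.6) in 8)))
step 3: [delta@0.0] ((if false then 4 else ((if false then 9 else 2) * 6)) * (9 * (let y = (\z.6) in 8)))

Answer: delta at 0.0 : (0 == 9)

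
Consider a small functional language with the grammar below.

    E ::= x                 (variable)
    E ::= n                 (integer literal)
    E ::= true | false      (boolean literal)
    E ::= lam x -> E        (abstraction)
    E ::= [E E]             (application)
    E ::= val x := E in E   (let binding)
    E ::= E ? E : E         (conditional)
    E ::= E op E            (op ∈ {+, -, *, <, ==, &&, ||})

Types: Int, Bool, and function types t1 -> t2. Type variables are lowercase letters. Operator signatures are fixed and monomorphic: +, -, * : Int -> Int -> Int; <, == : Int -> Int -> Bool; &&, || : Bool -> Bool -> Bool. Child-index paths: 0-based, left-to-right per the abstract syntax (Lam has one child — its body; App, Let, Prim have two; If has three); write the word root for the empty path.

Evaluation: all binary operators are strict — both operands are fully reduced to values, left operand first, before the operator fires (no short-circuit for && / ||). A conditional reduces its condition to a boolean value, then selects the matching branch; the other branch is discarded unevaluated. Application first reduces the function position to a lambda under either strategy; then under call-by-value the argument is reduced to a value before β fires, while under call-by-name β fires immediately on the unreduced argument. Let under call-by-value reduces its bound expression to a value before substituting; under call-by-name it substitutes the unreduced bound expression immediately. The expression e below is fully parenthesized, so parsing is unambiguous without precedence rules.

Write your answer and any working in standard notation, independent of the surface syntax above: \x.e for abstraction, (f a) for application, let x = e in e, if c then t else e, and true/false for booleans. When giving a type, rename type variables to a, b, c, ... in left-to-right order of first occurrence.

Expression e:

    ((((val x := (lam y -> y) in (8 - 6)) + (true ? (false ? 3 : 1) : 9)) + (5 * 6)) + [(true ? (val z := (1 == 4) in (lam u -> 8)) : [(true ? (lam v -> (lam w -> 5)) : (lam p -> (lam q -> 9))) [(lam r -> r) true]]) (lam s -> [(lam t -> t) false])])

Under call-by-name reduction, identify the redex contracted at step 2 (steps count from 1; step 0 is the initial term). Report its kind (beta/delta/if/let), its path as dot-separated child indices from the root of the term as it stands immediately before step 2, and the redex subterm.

Answer: delta at 0.0.0 : (8 - 6)

Derivation:
step 0: ((((let x = (\y.y) in (8 - 6)) + (if true then (if false then 3 else 1) else 9)) + (5 * 6)) + ((if true then (let z = (1 == 4) in (\u.8)) else ((if true then (\v.(\w.5)) else (\p.(\q.9))) ((\r.r) true))) (\s.((\t.t) false))))
step 1: [let@0.0.0] ((((8 - 6) + (if true then (if false then 3 else 1) else 9)) + (5 * 6)) + ((if true then (let z = (1 == 4) in (\u.8)) else ((if true then (\v.(\w.5)) else (\p.(\q.9))) ((\r.r) true))) (\s.((\t.t) false))))
step 2: [delta@0.0.0] (((2 + (if true then (if false then 3 else 1) else 9)) + (5 * 6)) + ((if true then (let z = (1 == 4) in (\u.8)) else ((if true then (\v.(\w.5)) else (\p.(\q.9))) ((\r.r) true))) (\s.((\t.t) false))))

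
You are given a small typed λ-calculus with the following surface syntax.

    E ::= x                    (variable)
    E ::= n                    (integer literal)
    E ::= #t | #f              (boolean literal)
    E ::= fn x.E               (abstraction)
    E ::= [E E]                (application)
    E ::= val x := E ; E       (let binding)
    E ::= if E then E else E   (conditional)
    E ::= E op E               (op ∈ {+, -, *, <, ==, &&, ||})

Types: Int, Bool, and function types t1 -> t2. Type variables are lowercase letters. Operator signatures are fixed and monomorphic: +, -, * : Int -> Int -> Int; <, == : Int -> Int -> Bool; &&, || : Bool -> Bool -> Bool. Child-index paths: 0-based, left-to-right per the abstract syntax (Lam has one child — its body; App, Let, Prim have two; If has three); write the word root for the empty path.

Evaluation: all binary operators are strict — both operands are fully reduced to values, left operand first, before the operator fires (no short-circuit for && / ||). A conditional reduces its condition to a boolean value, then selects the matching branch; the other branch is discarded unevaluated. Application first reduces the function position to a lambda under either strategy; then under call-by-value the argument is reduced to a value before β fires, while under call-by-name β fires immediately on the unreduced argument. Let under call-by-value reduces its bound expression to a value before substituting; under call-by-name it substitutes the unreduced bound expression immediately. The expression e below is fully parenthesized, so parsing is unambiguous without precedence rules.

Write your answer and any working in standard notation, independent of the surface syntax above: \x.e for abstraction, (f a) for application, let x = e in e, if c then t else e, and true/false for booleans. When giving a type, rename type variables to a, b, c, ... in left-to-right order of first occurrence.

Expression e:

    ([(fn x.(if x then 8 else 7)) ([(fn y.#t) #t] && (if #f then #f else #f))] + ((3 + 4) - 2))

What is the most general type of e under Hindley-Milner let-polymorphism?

Answer: Int

Working:
x : a
  unify a ~ Bool
  unify Int ~ Int
\x._ : Bool -> Int
\y._ : b -> Bool
  unify b -> Bool ~ Bool -> c
  unify b ~ Bool
  unify Bool ~ c
_ _ : Bool
  unify Bool ~ Bool
  unify Bool ~ Bool
  unify Bool ~ Bool
  unify Bool ~ Bool
  unify Bool -> Int ~ Bool -> d
  unify Bool ~ Bool
  unify Int ~ d
_ _ : Int
  unify Int ~ Int
  unify Int ~ Int
  unify Int ~ Int
  unify Int ~ Int
  unify Int ~ Int
  unify Int ~ Int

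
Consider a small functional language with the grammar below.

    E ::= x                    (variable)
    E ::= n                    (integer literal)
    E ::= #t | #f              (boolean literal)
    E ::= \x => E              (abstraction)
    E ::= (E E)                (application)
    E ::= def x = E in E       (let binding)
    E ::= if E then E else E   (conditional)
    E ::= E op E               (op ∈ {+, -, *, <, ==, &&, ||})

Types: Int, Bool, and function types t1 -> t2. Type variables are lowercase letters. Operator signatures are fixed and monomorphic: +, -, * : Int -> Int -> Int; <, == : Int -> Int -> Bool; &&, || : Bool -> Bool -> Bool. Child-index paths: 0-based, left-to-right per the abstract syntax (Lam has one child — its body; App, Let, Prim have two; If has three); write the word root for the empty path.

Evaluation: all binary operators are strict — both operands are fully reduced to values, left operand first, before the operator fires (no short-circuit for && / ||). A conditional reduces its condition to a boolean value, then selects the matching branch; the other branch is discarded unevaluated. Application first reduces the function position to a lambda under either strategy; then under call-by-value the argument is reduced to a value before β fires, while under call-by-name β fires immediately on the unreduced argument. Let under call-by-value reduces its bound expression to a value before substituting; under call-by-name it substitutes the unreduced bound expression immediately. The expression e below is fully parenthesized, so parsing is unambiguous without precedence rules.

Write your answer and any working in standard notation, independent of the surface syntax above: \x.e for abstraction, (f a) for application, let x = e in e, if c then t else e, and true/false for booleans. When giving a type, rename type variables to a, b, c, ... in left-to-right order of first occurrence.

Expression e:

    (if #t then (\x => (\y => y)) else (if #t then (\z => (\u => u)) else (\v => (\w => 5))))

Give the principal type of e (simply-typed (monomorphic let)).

Answer: a -> Int -> Int

Trace:
  unify Bool ~ Bool
y : b
\y._ : b -> b
\x._ : a -> b -> b
  unify Bool ~ Bool
u : d
\u._ : d -> d
\z._ : c -> d -> d
\w._ : f -> Int
\v._ : e -> f -> Int
  unify c -> d -> d ~ e -> f -> Int
  unify c ~ e
  unify d -> d ~ f -> Int
  unify d ~ f
  unify f ~ Int
  unify a -> b -> b ~ e -> Int -> Int
  unify a ~ e
  unify b -> b ~ Int -> Int
  unify b ~ Int
  unify Int ~ Int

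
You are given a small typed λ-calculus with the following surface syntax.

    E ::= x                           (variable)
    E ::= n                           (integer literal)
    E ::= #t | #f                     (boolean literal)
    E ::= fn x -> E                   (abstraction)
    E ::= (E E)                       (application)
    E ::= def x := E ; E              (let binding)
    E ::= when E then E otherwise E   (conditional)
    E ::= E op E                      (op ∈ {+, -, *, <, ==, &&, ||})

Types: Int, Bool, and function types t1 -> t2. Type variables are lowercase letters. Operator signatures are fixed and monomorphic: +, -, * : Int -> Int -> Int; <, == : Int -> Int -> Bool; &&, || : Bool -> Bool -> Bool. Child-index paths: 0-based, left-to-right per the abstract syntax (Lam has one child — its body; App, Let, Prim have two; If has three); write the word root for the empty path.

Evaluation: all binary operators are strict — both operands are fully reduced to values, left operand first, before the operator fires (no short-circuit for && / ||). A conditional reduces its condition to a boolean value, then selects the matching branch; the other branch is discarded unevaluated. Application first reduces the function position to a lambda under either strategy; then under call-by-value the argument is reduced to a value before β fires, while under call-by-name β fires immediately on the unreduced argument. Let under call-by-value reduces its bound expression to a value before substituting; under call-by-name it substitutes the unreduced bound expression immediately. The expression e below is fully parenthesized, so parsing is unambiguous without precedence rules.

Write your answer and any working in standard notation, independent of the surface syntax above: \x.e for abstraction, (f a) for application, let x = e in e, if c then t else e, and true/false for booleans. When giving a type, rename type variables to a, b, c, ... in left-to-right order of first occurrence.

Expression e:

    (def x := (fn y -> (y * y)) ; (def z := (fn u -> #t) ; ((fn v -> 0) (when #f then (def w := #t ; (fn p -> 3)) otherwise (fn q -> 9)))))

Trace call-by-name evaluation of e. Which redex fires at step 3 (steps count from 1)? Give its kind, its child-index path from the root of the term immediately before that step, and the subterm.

Answer: beta at root : ((\v.0) (if false then (let w = true in (\p.3)) else (\q.9)))

Trace:
step 0: (let x = (\y.(y * y)) in (let z = (\u.true) in ((\v.0) (if false then (let w = true in (\p.3)) else (\q.9)))))
step 1: [let@root] (let z = (\u.true) in ((\v.0) (if false then (let w = true in (\p.3)) else (\q.9))))
step 2: [let@root] ((\v.0) (if false then (let w = true in (\p.3)) else (\q.9)))
step 3: [beta@root] 0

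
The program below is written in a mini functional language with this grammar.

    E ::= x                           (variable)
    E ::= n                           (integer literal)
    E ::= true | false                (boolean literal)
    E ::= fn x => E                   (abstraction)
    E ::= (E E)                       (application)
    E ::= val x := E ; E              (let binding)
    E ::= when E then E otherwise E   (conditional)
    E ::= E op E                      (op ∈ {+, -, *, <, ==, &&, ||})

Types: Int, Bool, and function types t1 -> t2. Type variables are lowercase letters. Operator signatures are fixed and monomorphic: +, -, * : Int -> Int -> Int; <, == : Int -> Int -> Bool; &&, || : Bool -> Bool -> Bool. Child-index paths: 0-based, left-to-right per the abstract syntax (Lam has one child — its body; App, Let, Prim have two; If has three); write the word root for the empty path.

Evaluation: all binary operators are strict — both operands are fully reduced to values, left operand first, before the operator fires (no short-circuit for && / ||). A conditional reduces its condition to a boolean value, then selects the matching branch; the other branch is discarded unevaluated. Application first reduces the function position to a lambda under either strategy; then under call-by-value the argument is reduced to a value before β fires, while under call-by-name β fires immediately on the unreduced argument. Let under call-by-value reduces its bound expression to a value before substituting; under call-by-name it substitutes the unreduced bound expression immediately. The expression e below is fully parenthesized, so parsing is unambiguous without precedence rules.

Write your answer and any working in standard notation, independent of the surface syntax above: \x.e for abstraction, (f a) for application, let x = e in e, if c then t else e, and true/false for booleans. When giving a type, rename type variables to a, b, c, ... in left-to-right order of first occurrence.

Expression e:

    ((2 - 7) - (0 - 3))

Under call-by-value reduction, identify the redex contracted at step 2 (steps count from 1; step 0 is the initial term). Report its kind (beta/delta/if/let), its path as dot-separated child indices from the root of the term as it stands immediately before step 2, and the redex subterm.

Answer: delta at 1 : (0 - 3)

Working:
step 0: ((2 - 7) - (0 - 3))
step 1: [delta@0] (-5 - (0 - 3))
step 2: [delta@1] (-5 - -3)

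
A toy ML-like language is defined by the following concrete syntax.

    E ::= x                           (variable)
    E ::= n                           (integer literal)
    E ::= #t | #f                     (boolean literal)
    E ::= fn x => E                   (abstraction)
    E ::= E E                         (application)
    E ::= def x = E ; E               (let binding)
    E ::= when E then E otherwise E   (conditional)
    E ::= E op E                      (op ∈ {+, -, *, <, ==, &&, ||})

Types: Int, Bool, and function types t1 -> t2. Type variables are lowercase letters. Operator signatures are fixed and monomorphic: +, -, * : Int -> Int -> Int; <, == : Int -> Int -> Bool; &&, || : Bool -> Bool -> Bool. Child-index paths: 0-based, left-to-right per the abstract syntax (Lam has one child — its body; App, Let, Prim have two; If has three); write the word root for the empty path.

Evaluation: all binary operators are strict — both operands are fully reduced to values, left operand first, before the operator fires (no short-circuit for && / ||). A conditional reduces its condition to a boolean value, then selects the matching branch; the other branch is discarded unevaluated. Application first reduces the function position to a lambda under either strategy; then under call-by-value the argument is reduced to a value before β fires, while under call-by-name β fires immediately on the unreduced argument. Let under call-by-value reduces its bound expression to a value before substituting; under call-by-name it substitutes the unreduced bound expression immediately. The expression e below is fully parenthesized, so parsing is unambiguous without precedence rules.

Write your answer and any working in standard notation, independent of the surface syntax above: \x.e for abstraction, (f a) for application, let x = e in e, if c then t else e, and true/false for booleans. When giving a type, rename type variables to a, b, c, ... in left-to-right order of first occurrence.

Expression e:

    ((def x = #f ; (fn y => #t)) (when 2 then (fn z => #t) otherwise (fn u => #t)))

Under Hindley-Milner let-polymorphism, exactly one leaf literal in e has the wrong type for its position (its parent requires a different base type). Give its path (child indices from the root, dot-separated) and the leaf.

Answer: 1.0 : 2

Derivation:
let x : Bool
\y._ : a -> Bool
  unify Int ~ Bool
  FAIL: mismatch Int ~ Bool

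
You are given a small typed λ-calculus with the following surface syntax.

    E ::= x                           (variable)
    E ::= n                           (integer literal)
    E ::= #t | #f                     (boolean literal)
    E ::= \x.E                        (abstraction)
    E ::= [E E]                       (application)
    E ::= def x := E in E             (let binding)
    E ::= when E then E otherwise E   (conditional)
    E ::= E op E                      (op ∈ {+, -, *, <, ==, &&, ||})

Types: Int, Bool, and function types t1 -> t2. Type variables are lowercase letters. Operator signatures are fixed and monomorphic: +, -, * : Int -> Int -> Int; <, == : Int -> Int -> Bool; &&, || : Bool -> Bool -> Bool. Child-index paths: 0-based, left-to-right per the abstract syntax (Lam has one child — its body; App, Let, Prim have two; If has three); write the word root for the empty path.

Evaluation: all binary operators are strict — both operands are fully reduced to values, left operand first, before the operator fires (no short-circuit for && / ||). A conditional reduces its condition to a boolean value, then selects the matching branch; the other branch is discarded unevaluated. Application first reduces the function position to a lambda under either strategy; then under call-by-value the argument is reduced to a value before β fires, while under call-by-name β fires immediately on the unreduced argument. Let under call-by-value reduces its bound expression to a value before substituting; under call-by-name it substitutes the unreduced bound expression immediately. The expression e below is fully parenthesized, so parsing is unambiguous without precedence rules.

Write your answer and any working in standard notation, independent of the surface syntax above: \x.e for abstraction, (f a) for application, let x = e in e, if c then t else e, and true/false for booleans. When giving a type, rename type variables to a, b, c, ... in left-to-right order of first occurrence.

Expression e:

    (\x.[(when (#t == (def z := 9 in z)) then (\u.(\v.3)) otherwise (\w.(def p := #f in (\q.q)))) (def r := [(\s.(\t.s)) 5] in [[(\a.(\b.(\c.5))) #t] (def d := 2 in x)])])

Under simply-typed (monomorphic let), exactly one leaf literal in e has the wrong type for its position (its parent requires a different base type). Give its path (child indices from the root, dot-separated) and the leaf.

Working:
  unify Bool ~ Int
  FAIL: mismatch Bool ~ Int

Answer: 0.0.0.0 : true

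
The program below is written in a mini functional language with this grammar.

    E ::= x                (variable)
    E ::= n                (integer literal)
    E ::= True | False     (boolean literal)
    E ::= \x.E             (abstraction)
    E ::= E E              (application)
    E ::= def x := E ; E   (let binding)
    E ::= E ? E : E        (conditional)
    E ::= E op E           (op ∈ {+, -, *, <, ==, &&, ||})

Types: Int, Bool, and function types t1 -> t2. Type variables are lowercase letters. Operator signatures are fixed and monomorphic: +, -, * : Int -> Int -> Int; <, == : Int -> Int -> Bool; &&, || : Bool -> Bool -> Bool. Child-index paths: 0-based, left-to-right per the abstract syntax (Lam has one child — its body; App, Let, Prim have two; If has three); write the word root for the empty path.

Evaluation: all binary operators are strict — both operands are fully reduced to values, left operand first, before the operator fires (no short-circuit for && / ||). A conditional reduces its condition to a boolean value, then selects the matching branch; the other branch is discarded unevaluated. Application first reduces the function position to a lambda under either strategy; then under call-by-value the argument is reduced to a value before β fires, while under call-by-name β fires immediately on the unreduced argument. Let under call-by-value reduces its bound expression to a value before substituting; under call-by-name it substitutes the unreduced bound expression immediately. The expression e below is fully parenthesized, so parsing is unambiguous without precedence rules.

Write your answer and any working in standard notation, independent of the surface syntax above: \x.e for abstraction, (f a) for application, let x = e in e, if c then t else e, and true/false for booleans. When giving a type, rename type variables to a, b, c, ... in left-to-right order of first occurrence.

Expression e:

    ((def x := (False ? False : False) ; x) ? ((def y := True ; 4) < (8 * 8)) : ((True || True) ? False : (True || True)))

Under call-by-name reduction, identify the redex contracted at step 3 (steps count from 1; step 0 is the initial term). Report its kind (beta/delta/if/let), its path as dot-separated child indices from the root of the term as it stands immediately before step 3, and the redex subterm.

Trace:
step 0: (if (let x = (if false then false else false) in x) then ((let y = true in 4) < (8 * 8)) else (if (true || true) then false else (true || true)))
step 1: [let@0] (if (if false then false else false) then ((let y = true in 4) < (8 * 8)) else (if (true || true) then false else (true || true)))
step 2: [if@0] (if false then ((let y = true in 4) < (8 * 8)) else (if (true || true) then false else (true || true)))
step 3: [if@root] (if (true || true) then false else (true || true))

Answer: if at root : (if false then ((let y = true in 4) < (8 * 8)) else (if (true || true) then false else (true || true)))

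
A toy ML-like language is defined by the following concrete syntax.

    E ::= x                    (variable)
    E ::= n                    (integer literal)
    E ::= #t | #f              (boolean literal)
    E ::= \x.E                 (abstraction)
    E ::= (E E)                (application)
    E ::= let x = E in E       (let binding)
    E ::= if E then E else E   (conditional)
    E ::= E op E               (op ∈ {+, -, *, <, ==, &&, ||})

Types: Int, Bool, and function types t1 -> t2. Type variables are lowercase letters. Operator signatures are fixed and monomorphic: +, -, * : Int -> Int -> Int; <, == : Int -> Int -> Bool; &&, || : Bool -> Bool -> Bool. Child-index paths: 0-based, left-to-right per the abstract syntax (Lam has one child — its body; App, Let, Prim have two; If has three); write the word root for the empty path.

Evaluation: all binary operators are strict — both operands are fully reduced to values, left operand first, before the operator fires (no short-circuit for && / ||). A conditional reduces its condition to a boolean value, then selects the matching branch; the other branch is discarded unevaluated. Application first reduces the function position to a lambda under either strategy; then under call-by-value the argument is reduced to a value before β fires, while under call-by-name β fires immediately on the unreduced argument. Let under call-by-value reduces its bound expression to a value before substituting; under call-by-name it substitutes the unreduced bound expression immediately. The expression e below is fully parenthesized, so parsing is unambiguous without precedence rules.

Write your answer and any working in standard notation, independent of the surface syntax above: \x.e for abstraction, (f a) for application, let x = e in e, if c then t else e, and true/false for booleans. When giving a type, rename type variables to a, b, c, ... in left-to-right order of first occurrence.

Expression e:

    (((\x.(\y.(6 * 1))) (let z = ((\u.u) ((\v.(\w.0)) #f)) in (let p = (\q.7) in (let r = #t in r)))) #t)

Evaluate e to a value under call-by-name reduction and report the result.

Answer: 6

Derivation:
step 0: (((\x.(\y.(6 * 1))) (let z = ((\u.u) ((\v.(\w.0)) false)) in (let p = (\q.7) in (let r = true in r)))) true)
step 1: [beta@0] ((\y.(6 * 1)) true)
step 2: [beta@root] (6 * 1)
step 3: [delta@root] 6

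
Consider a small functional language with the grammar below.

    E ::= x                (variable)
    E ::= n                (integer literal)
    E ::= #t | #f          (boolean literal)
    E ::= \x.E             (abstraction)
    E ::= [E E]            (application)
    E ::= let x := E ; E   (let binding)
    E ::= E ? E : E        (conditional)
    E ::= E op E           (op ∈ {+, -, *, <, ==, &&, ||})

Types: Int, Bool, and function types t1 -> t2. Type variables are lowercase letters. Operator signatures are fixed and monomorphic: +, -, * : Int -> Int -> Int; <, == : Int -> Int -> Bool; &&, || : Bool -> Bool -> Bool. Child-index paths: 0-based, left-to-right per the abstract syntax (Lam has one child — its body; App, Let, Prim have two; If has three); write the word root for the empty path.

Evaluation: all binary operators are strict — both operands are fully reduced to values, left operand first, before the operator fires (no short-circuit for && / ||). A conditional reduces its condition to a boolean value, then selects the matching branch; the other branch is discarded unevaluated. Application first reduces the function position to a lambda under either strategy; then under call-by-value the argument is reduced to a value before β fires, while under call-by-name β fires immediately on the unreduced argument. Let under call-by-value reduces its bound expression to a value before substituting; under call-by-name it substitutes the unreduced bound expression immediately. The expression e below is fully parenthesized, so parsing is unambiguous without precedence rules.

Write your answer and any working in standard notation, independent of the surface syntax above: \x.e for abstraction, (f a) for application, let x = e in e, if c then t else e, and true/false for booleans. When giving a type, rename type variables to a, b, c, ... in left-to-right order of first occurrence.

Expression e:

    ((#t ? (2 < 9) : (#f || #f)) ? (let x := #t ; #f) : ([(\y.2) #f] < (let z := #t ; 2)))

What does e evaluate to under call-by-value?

Working:
step 0: (if (if true then (2 < 9) else (false || false)) then (let x = true in false) else (((\y.2) false) < (let z = true in 2)))
step 1: [if@0] (if (2 < 9) then (let x = true in false) else (((\y.2) false) < (let z = true in 2)))
step 2: [delta@0] (if true then (let x = true in false) else (((\y.2) false) < (let z = true in 2)))
step 3: [if@root] (let x = true in false)
step 4: [let@root] false

Answer: false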